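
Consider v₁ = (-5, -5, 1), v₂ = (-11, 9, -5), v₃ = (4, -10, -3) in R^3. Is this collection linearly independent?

The matrix [v₁|v₂|v₃] has determinant 724.
A nonzero determinant means the columns are linearly independent.

linearly independent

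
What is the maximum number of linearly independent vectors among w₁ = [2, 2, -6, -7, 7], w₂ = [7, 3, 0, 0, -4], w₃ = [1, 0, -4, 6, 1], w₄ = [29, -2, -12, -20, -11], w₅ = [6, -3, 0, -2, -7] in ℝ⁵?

4

Row-reduce the 5×5 matrix with these as rows.
Exactly 4 pivots survive; hence the rank is 4.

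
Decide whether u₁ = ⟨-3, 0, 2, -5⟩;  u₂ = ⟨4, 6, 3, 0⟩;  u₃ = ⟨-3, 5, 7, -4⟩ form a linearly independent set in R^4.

linearly independent

Place the vectors as rows of a 3×4 matrix and reduce to echelon form.
The reduction yields 3 nonzero rows, so the rank is 3.
Since rank = 3 (the number of vectors), the set is linearly independent.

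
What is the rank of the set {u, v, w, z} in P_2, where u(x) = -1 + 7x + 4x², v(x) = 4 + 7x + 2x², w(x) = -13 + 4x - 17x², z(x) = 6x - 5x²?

Represent each element by its coordinate vector in ℝ³.
Put the 3×4 matrix [u|v|w|z] into echelon form.
Reduction leaves 3 leading entries, giving rank 3.
(With 4 elements in a 3-dimensional space the rank is at most 3.)

rank 3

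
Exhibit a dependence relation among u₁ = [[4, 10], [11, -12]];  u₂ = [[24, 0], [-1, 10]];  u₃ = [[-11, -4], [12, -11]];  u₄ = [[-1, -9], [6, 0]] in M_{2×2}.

Write each element as a vector in ℝ⁴ using {E₁₁, E₁₂, E₂₁, E₂₂}.
Write the vectors as columns of a matrix and find a nonzero vector in its null space.
The free variable yields coefficients (1, -1, -2, 2) (any nonzero multiple also works).

u₁ - u₂ - 2u₃ + 2u₄ = 0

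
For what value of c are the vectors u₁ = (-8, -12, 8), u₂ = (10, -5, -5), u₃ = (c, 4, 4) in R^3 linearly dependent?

Dependence holds iff the 3×3 matrix [u₁ u₂ u₃] is singular.
Cofactor expansion gives det = 100*c + 800.
Solving 100*c + 800 = 0 yields c = -8.

c = -8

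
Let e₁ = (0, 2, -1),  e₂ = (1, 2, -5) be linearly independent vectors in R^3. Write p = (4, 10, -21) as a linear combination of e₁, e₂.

p = e₁ + 4e₂

Since e₁, e₂ are independent, the coefficients expressing p are uniquely determined by a linear system.
The system has the unique solution (c₁, c₂) = (1, 4).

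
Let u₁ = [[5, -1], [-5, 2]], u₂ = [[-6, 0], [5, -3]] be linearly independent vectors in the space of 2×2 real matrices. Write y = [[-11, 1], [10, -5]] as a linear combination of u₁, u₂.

y = -u₁ + u₂

Work in coordinates with respect to the standard basis {E₁₁, E₁₂, E₂₁, E₂₂}.
Write y = α₁u₁ + α₂u₂ and equate components.
Row-reducing the augmented matrix gives the unique coefficients (α₁, α₂) = (-1, 1).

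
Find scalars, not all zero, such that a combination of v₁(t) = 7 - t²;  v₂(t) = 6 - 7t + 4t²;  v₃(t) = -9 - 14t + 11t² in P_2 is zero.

Take coordinates with respect to {1, t, t²}.
Row-reduce the matrix with v₁, v₂, v₃ as columns; the null space gives the coefficients.
One solution (up to scaling) is (3, -2, 1).

3v₁ - 2v₂ + v₃ = 0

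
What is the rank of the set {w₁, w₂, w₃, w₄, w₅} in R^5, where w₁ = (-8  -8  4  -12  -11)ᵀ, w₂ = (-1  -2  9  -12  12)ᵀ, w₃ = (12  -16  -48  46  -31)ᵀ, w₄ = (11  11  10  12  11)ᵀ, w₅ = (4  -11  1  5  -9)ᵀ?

Row-reduce the 5×5 matrix with these as rows.
Exactly 4 pivots survive; hence the rank is 4.

4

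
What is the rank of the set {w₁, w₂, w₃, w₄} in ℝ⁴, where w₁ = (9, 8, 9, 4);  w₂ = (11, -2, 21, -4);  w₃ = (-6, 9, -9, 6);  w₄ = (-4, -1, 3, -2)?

Form the matrix with w₁, w₂, w₃, w₄ as columns and reduce.
There are 3 pivot columns, so rank = 3.

3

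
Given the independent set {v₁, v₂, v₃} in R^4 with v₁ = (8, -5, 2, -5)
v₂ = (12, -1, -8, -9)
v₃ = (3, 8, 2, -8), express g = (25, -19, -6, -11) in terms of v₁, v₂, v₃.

Since v₁, v₂, v₃ are independent, the coefficients expressing g are uniquely determined by a linear system.
The system has the unique solution (c₁, c₂, c₃) = (2, 1, -1).

g = 2v₁ + v₂ - v₃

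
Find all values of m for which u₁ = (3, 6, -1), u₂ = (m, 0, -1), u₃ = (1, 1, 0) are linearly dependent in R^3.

Dependence holds iff the 3×3 matrix [u₁ u₂ u₃] is singular.
Cofactor expansion gives det = -m - 3.
Setting this to zero gives m = -3.

m = -3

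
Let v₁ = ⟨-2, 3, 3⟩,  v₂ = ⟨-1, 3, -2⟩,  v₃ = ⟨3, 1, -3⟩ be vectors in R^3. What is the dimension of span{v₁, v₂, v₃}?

Row-reduce the 3×3 matrix with these as rows.
Reduction leaves 3 leading entries, giving rank 3.

dim = 3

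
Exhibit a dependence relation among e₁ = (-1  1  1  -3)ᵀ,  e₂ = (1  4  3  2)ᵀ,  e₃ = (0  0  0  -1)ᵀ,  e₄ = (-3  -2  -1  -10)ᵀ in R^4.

2e₁ - e₂ + 2e₃ - e₄ = 0

Set up α₁e₁ + … + α₄e₄ = 0 and solve the homogeneous system.
The free variable yields coefficients (2, -1, 2, -1) (any nonzero multiple also works).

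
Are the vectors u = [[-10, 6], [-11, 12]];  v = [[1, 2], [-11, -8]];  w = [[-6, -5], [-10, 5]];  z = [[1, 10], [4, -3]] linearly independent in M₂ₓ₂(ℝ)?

Write each element as a coordinate vector in ℝ⁴ using {E₁₁, E₁₂, E₂₁, E₂₂}.
Place the vectors as rows of a 4×4 matrix and reduce to echelon form.
The reduction yields 4 nonzero rows, so the rank is 4.
Since rank = 4 (the number of vectors), the set is linearly independent.

linearly independent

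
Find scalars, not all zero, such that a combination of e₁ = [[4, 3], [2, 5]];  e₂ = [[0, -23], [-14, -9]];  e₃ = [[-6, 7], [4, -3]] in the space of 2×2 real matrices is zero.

3e₁ + e₂ + 2e₃ = 0

Take coordinates with respect to {E₁₁, E₁₂, E₂₁, E₂₂}.
Set up α₁e₁ + … + α₃e₃ = 0 and solve the homogeneous system.
One solution (up to scaling) is (3, 1, 2).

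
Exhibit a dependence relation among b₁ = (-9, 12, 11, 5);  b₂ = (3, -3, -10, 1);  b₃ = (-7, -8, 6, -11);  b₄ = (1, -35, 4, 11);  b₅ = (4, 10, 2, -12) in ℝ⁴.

Write the vectors as columns of a matrix and find a nonzero vector in its null space.
A generator of the null space is (2, 3, 0, 1, 2).

2b₁ + 3b₂ + b₄ + 2b₅ = 0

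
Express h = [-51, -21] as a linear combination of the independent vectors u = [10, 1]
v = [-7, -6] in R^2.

h = -3u + 3v

Solve the system with u, v as columns and h as the right-hand side.
The system has the unique solution (c₁, c₂) = (-3, 3).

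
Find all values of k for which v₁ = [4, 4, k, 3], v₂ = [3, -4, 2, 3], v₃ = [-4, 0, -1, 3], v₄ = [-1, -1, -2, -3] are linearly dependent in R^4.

The vectors are dependent exactly when the determinant of the matrix with rows v₁, v₂, v₃, v₄ vanishes.
Expanding, det = 81*k - 351.
Setting this to zero gives k = 13/3.

k = 13/3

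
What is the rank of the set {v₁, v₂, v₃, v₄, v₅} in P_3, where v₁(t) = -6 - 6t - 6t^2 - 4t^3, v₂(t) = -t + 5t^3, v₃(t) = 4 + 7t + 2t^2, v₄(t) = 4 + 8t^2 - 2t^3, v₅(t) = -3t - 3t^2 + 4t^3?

rank 4

Represent each element by its coordinate vector in ℝ⁴.
Form the matrix with v₁, v₂, v₃, v₄, v₅ as columns and reduce.
Exactly 4 pivots survive; hence the rank is 4.
(With 5 elements in a 4-dimensional space the rank is at most 4.)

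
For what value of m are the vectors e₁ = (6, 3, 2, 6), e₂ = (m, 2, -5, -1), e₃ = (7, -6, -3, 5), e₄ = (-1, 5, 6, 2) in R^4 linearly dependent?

The vectors are dependent exactly when the determinant of the matrix with rows e₁, e₂, e₃, e₄ vanishes.
Cofactor expansion gives det = 160*m - 380.
Setting this to zero gives m = 19/8.

m = 19/8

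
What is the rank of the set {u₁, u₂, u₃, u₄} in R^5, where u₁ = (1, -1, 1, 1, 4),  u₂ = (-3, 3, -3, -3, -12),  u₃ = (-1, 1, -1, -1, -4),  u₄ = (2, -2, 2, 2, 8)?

rank 1

Apply Gaussian elimination to the matrix whose rows are u₁, u₂, u₃, u₄.
The echelon form has 1 nonzero row, so the rank is 1.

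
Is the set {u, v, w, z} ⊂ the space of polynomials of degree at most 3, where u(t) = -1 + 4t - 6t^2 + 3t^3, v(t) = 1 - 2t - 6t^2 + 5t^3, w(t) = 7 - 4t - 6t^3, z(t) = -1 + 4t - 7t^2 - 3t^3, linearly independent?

linearly independent

Take coordinates with respect to the standard basis {1, t, …, t^3}.
Form the 4×4 matrix with these as columns; its determinant is 1386.
A nonzero determinant means the columns are linearly independent.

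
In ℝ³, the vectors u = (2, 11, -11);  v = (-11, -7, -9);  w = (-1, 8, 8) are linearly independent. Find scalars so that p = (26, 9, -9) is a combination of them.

Solve the system with u, v, w as columns and p as the right-hand side.
The system has the unique solution (α₁, α₂, α₃) = (1, -2, -2).

p = u - 2v - 2w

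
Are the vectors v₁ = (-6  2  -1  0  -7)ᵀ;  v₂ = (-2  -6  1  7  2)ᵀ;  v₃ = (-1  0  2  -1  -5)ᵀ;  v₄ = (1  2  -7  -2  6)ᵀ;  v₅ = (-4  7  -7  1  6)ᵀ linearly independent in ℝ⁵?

Row-reduce the matrix whose columns are v₁, v₂, v₃, v₄, v₅.
The reduction yields 5 nonzero rows, so the rank is 5.
Since rank = 5 (the number of vectors), the set is linearly independent.

linearly independent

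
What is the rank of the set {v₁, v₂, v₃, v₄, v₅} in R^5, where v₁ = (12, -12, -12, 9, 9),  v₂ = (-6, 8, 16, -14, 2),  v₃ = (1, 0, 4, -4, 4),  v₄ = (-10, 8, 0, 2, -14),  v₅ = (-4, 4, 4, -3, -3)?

Apply Gaussian elimination to the matrix whose rows are v₁, v₂, v₃, v₄, v₅.
The echelon form has 2 nonzero rows, so the rank is 2.

2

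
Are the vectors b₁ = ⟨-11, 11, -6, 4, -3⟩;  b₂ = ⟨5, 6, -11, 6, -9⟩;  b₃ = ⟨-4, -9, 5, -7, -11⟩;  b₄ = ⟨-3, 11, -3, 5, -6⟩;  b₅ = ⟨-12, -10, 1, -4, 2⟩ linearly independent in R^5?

linearly independent

Place the vectors as rows of a 5×5 matrix and reduce to echelon form.
The reduction yields 5 nonzero rows, so the rank is 5.
Since rank = 5 (the number of vectors), the set is linearly independent.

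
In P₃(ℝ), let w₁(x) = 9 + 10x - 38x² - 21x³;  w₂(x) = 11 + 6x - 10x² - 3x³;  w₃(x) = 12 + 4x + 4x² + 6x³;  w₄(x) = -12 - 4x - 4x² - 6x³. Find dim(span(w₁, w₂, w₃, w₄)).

Represent each element by its coordinate vector in ℝ⁴.
Row-reduce the 4×4 matrix with these as rows.
The echelon form has 2 nonzero rows, so the rank is 2.

2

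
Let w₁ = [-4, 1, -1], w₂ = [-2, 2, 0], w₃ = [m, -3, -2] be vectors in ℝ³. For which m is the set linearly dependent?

m = -3

Place the vectors as rows of a 3×3 matrix; dependence ⇔ determinant zero.
The determinant works out to 2*m + 6.
Solving 2*m + 6 = 0 yields m = -3.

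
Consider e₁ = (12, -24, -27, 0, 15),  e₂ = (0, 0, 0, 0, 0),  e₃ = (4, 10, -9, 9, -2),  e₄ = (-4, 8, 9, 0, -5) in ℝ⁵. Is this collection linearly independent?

linearly dependent

One of the vectors is the zero vector, so the set is linearly dependent.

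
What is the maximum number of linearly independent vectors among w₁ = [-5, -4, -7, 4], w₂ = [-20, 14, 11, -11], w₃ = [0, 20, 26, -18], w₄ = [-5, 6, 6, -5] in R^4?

2

Form the matrix with w₁, w₂, w₃, w₄ as columns and reduce.
Reduction leaves 2 leading entries, giving rank 2.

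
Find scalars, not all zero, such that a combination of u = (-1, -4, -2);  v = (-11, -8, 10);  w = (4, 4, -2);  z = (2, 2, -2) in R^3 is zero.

Set up α₁u + … + α₄z = 0 and solve the homogeneous system.
The free variable yields coefficients (1, 1, 2, 2) (any nonzero multiple also works).

u + v + 2w + 2z = 0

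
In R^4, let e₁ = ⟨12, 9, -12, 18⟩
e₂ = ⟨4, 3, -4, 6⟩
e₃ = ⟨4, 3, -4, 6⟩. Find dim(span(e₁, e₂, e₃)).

dim = 1

Row-reduce the 3×4 matrix with these as rows.
Reduction leaves 1 leading entry, giving rank 1.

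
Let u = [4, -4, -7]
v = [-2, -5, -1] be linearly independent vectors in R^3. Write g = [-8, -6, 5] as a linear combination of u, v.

Set up the augmented matrix [u | v | g] and row-reduce.
The system has the unique solution (c₁, c₂) = (-1, 2).

g = -u + 2v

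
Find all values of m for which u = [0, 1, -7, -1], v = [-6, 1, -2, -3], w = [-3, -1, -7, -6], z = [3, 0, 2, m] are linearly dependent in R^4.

The set is linearly dependent precisely when det[u; v; w; z] = 0.
Cofactor expansion gives det = 261 - 99*m.
This vanishes exactly when m = 29/11.

m = 29/11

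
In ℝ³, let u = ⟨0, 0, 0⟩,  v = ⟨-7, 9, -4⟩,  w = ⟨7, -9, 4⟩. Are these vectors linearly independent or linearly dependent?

linearly dependent

One of the vectors is the zero vector, so the set is linearly dependent.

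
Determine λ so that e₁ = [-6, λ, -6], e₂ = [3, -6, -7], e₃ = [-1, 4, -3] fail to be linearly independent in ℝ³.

The set is linearly dependent precisely when det[e₁; e₂; e₃] = 0.
The determinant works out to 16*λ - 312.
Setting this to zero gives λ = 39/2.

λ = 39/2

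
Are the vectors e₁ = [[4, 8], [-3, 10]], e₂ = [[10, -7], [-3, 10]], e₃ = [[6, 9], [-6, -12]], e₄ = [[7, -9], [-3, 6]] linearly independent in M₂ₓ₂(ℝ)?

linearly independent

Write each element as a coordinate vector in ℝ⁴ using {E₁₁, E₁₂, E₂₁, E₂₂}.
The matrix [e₁|e₂|e₃|e₄] has determinant 4608.
A nonzero determinant means the columns are linearly independent.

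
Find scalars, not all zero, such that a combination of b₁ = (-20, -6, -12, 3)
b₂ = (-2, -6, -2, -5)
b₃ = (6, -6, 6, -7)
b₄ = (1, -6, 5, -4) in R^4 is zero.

Set up α₁b₁ + … + α₄b₄ = 0 and solve the homogeneous system.
One solution (up to scaling) is (1, -2, 3, -2).

b₁ - 2b₂ + 3b₃ - 2b₄ = 0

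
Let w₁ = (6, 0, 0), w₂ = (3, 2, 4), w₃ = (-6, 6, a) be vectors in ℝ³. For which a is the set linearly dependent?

Place the vectors as rows of a 3×3 matrix; dependence ⇔ determinant zero.
Cofactor expansion gives det = 12*a - 144.
Setting this to zero gives a = 12.

a = 12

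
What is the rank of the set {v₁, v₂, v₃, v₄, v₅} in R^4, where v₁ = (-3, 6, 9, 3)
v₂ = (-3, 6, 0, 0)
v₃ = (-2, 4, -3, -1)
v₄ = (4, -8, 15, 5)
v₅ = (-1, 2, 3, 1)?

Form the matrix with v₁, v₂, v₃, v₄, v₅ as columns and reduce.
Exactly 2 pivots survive; hence the rank is 2.
(With 5 elements in a 4-dimensional space the rank is at most 4.)

rank 2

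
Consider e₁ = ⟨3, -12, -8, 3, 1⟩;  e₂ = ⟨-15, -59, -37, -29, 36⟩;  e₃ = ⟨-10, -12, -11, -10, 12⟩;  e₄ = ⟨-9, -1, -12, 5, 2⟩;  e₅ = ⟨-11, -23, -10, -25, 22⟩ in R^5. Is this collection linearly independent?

The matrix [e₁|e₂|e₃|e₄|e₅] has determinant 0.
A zero determinant means the columns are linearly dependent.

linearly dependent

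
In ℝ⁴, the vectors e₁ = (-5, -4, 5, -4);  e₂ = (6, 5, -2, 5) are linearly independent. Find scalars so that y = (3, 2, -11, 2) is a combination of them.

y = -3e₁ - 2e₂

Set up the augmented matrix [e₁ | e₂ | y] and row-reduce.
The system has the unique solution (c₁, c₂) = (-3, -2).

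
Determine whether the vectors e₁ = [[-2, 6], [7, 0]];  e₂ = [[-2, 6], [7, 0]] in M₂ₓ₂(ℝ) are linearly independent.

linearly dependent

Write each element as a coordinate vector in ℝ⁴ using {E₁₁, E₁₂, E₂₁, E₂₂}.
Two of the vectors are equal, giving an immediate dependence.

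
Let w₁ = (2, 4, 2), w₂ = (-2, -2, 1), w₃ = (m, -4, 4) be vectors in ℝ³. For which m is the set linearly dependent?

Place the vectors as rows of a 3×3 matrix; dependence ⇔ determinant zero.
Expanding, det = 8*m + 40.
Solving 8*m + 40 = 0 yields m = -5.

m = -5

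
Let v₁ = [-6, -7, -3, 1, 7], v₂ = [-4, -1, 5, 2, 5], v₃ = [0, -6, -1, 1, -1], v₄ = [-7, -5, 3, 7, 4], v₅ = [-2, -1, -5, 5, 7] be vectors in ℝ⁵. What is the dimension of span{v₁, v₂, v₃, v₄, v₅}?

Put the 5×5 matrix [v₁|v₂|v₃|v₄|v₅] into echelon form.
The echelon form has 5 nonzero rows, so the rank is 5.

dim = 5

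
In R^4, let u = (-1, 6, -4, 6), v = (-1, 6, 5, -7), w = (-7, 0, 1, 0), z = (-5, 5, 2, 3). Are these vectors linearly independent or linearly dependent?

Place the vectors as rows of a 4×4 matrix and reduce to echelon form.
The reduction yields 4 nonzero rows, so the rank is 4.
Since rank = 4 (the number of vectors), the set is linearly independent.

linearly independent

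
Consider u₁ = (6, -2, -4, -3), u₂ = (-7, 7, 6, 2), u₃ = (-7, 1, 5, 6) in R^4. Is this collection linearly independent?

linearly independent

Place the vectors as rows of a 3×4 matrix and reduce to echelon form.
The reduction yields 3 nonzero rows, so the rank is 3.
Since rank = 3 (the number of vectors), the set is linearly independent.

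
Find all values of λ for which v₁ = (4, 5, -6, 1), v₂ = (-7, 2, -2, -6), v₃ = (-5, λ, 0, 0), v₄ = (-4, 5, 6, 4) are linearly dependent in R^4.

λ = 39/5

Place the vectors as rows of a 4×4 matrix; dependence ⇔ determinant zero.
The determinant works out to 250*λ - 1950.
Setting this to zero gives λ = 39/5.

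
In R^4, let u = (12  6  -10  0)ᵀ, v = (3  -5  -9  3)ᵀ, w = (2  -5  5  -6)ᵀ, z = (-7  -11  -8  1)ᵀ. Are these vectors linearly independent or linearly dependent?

linearly independent

Form the 4×4 matrix with these as columns; its determinant is 6764.
A nonzero determinant means the columns are linearly independent.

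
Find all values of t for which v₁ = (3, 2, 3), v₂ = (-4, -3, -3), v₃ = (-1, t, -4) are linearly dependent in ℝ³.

Place the vectors as rows of a 3×3 matrix; dependence ⇔ determinant zero.
Cofactor expansion gives det = 1 - 3*t.
Solving 1 - 3*t = 0 yields t = 1/3.

t = 1/3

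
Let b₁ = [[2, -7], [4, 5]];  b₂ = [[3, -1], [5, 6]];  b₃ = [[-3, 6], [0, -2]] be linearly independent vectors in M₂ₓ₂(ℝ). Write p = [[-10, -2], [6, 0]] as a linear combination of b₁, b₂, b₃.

Identify each element with its coordinate vector in ℝ⁴ via {E₁₁, E₁₂, E₂₁, E₂₂}.
Write p = c₁b₁ + … + c₃b₃ and equate components.
Back-substitution yields (c₁, c₂, c₃) = (4, -2, 4).

p = 4b₁ - 2b₂ + 4b₃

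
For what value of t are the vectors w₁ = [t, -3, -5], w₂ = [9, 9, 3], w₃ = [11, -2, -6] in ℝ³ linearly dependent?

t = 27/4

The vectors are dependent exactly when the determinant of the matrix with rows w₁, w₂, w₃ vanishes.
Expanding, det = 324 - 48*t.
Solving 324 - 48*t = 0 yields t = 27/4.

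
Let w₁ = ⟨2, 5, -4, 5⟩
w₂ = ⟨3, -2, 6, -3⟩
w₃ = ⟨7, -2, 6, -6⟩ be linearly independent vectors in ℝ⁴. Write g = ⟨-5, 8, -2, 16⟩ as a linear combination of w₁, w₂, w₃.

g = 2w₁ + 4w₂ - 3w₃

Since w₁, w₂, w₃ are independent, the coefficients expressing g are uniquely determined by a linear system.
Back-substitution yields (c₁, c₂, c₃) = (2, 4, -3).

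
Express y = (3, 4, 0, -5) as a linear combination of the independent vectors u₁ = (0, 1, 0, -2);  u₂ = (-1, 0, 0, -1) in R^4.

y = 4u₁ - 3u₂

Set up the augmented matrix [u₁ | u₂ | y] and row-reduce.
Back-substitution yields (c₁, c₂) = (4, -3).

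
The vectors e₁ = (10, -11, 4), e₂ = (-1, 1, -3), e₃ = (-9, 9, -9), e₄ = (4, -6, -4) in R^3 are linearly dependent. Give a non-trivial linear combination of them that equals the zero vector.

2e₁ - 2e₂ + 2e₃ - e₄ = 0

Row-reduce the matrix with e₁, e₂, e₃, e₄ as columns; the null space gives the coefficients.
A generator of the null space is (2, -2, 2, -1).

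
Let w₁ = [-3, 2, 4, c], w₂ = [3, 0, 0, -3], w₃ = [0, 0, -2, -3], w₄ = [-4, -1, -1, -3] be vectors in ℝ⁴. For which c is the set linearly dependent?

The set is linearly dependent precisely when det[w₁; w₂; w₃; w₄] = 0.
Expanding, det = 6*c - 120.
Solving 6*c - 120 = 0 yields c = 20.

c = 20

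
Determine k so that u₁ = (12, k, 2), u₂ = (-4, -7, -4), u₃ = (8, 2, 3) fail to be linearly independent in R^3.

k = -3

Dependence holds iff the 3×3 matrix [u₁ u₂ u₃] is singular.
Expanding, det = -20*k - 60.
Solving -20*k - 60 = 0 yields k = -3.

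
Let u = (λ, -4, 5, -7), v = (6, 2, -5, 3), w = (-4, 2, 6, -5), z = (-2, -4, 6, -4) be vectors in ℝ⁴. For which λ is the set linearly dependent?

λ = 25

The set is linearly dependent precisely when det[u; v; w; z] = 0.
The determinant works out to 500 - 20*λ.
This vanishes exactly when λ = 25.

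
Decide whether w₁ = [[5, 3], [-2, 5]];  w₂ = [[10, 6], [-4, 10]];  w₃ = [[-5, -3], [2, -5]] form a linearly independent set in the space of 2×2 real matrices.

Write each element as a coordinate vector in ℝ⁴ using {E₁₁, E₁₂, E₂₁, E₂₂}.
Row-reduce the matrix whose columns are w₁, w₂, w₃.
The reduction yields 1 nonzero row, so the rank is 1.
Since rank 1 < 3, the set is linearly dependent.
Indeed 2w₁ - w₂ = 0.

linearly dependent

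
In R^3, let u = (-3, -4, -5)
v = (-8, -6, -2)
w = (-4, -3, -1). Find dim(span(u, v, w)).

Apply Gaussian elimination to the matrix whose rows are u, v, w.
The echelon form has 2 nonzero rows, so the rank is 2.

dim = 2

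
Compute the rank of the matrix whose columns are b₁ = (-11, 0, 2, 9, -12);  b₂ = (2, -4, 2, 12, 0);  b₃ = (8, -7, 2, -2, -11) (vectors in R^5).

3

Apply Gaussian elimination to the matrix whose rows are b₁, b₂, b₃.
Reduction leaves 3 leading entries, giving rank 3.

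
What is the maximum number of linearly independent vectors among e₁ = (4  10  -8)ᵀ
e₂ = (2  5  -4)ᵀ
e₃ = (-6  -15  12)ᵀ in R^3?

Row-reduce the 3×3 matrix with these as rows.
Exactly 1 pivot survives; hence the rank is 1.

1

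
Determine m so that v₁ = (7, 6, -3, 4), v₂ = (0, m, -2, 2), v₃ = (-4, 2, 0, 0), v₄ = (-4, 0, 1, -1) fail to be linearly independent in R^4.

Dependence holds iff the 4×4 matrix [v₁ v₂ v₃ v₄] is singular.
Expanding, det = 16 - 4*m.
Solving 16 - 4*m = 0 yields m = 4.

m = 4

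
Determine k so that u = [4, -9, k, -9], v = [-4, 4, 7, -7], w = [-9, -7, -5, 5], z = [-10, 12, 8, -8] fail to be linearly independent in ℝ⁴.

Place the vectors as rows of a 4×4 matrix; dependence ⇔ determinant zero.
Expanding, det = 774*k - 6966.
Solving 774*k - 6966 = 0 yields k = 9.

k = 9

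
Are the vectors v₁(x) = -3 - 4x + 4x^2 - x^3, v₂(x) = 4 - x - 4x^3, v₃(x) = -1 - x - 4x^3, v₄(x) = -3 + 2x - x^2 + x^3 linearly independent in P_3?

Write each element as a coordinate vector in ℝ⁴ using {1, x, …, x^3}.
Place the vectors as rows of a 4×4 matrix and reduce to echelon form.
The reduction yields 4 nonzero rows, so the rank is 4.
Since rank = 4 (the number of vectors), the set is linearly independent.

linearly independent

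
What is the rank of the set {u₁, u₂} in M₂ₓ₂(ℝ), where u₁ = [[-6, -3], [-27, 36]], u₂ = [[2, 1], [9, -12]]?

rank 1

Use coordinates relative to {E₁₁, E₁₂, E₂₁, E₂₂}.
Apply Gaussian elimination to the matrix whose rows are u₁, u₂.
Exactly 1 pivot survives; hence the rank is 1.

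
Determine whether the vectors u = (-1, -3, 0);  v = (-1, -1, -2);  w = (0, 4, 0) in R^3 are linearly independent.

linearly independent

The matrix [u|v|w] has determinant -8.
A nonzero determinant means the columns are linearly independent.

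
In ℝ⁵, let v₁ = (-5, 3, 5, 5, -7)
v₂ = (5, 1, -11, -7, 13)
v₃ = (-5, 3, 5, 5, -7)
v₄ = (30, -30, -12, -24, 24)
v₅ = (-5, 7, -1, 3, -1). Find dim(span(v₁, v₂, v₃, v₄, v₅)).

Form the matrix with v₁, v₂, v₃, v₄, v₅ as columns and reduce.
There are 2 pivot columns, so rank = 2.

dim = 2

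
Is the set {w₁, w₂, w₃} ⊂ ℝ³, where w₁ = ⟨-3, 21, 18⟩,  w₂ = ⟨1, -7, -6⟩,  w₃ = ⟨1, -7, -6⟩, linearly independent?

Two of the vectors are equal, giving an immediate dependence.

linearly dependent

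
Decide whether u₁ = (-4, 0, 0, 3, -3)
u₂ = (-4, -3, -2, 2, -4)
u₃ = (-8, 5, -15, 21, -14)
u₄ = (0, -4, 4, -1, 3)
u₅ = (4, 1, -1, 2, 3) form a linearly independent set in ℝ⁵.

Place the vectors as rows of a 5×5 matrix and reduce to echelon form.
The reduction yields 4 nonzero rows, so the rank is 4.
Since rank 4 < 5, the set is linearly dependent.

linearly dependent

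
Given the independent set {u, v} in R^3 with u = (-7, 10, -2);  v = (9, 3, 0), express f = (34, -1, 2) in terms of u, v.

f = -u + 3v

Solve the system with u, v as columns and f as the right-hand side.
The system has the unique solution (α₁, α₂) = (-1, 3).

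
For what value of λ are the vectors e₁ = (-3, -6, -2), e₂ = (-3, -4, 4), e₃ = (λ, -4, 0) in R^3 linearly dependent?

λ = -9/4

The vectors are dependent exactly when the determinant of the matrix with rows e₁, e₂, e₃ vanishes.
Expanding, det = -32*λ - 72.
Solving -32*λ - 72 = 0 yields λ = -9/4.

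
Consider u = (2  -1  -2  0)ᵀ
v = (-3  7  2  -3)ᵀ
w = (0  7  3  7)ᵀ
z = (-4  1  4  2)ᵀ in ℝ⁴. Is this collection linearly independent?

The matrix [u|v|w|z] has determinant 90.
A nonzero determinant means the columns are linearly independent.

linearly independent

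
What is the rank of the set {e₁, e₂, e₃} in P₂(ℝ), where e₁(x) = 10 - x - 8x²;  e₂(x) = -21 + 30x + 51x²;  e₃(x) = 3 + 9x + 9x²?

Pass to coordinate vectors with respect to the basis {1, x, x²}.
Apply Gaussian elimination to the matrix whose rows are e₁, e₂, e₃.
Reduction leaves 2 leading entries, giving rank 2.

rank 2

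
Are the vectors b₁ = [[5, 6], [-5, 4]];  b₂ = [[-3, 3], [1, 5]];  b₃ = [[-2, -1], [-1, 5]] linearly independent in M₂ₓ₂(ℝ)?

Take coordinates with respect to the standard basis {E₁₁, E₁₂, E₂₁, E₂₂}.
Row-reduce the matrix whose columns are b₁, b₂, b₃.
The reduction yields 3 nonzero rows, so the rank is 3.
Since rank = 3 (the number of vectors), the set is linearly independent.

linearly independent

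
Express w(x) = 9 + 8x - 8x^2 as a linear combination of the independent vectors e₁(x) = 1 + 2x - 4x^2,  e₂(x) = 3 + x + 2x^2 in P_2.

Identify each element with its coordinate vector in ℝ³ via {1, x, x^2}.
Set up the augmented matrix [e₁ | e₂ | w] and row-reduce.
Back-substitution yields (α₁, α₂) = (3, 2).

w = 3e₁ + 2e₂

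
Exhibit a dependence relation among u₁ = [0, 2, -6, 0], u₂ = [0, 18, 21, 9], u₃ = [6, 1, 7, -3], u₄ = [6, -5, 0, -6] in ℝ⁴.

Set up α₁u₁ + … + α₄u₄ = 0 and solve the homogeneous system.
The free variable yields coefficients (0, 1, -3, 3) (any nonzero multiple also works).

u₂ - 3u₃ + 3u₄ = 0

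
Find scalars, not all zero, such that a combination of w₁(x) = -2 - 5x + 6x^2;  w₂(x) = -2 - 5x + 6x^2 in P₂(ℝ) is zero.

Write each element as a vector in ℝ³ using {1, x, x^2}.
Row-reduce the matrix with w₁, w₂ as columns; the null space gives the coefficients.
The free variable yields coefficients (1, -1) (any nonzero multiple also works).

w₁ - w₂ = 0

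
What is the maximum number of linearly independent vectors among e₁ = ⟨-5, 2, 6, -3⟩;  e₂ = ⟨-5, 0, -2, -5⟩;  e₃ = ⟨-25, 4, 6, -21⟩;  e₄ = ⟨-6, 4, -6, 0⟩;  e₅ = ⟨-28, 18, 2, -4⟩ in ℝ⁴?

3

Row-reduce the 5×4 matrix with these as rows.
Exactly 3 pivots survive; hence the rank is 3.
(With 5 elements in a 4-dimensional space the rank is at most 4.)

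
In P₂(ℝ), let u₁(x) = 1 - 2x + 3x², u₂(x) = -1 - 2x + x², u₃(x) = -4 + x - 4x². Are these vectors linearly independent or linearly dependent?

Take coordinates with respect to the standard basis {1, x, x²}.
Form the 3×3 matrix with these as columns; its determinant is -4.
A nonzero determinant means the columns are linearly independent.

linearly independent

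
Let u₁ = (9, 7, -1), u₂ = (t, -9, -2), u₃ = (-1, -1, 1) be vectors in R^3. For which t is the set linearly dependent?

The vectors are dependent exactly when the determinant of the matrix with rows u₁, u₂, u₃ vanishes.
Cofactor expansion gives det = -6*t - 76.
This vanishes exactly when t = -38/3.

t = -38/3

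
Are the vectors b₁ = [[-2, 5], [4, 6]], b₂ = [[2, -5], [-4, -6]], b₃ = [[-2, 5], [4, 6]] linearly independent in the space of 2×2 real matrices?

linearly dependent

Take coordinates with respect to the standard basis {E₁₁, E₁₂, E₂₁, E₂₂}.
Place the vectors as rows of a 3×4 matrix and reduce to echelon form.
The reduction yields 1 nonzero row, so the rank is 1.
Since rank 1 < 3, the set is linearly dependent.
Indeed b₁ + b₂ = 0.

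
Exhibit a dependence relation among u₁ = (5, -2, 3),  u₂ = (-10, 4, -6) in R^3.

Write the vectors as columns of a matrix and find a nonzero vector in its null space.
A generator of the null space is (2, 1).

2u₁ + u₂ = 0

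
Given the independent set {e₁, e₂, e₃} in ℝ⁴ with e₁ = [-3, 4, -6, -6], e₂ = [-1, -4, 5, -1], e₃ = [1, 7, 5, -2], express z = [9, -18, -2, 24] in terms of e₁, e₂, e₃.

Set up the augmented matrix [e₁ | e₂ | e₃ | z] and row-reduce.
Row-reducing the augmented matrix gives the unique coefficients (a₁, a₂, a₃) = (-3, -2, -2).

z = -3e₁ - 2e₂ - 2e₃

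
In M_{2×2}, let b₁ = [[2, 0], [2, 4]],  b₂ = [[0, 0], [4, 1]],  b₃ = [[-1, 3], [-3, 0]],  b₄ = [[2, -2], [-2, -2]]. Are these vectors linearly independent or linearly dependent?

Take coordinates with respect to the standard basis {E₁₁, E₁₂, E₂₁, E₂₂}.
Form the 4×4 matrix with these as columns; its determinant is 80.
A nonzero determinant means the columns are linearly independent.

linearly independent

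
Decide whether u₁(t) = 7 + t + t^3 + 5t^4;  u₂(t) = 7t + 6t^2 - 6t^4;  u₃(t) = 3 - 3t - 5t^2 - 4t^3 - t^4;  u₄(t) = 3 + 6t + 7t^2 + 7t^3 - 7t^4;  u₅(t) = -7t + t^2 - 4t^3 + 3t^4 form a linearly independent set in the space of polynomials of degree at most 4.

Take coordinates with respect to the standard basis {1, t, …, t^4}.
Row-reduce the matrix whose columns are u₁, u₂, u₃, u₄, u₅.
The reduction yields 5 nonzero rows, so the rank is 5.
Since rank = 5 (the number of vectors), the set is linearly independent.

linearly independent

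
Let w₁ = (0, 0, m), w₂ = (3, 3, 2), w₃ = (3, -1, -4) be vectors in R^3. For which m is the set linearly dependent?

The set is linearly dependent precisely when det[w₁; w₂; w₃] = 0.
The determinant works out to -12*m.
Setting this to zero gives m = 0.

m = 0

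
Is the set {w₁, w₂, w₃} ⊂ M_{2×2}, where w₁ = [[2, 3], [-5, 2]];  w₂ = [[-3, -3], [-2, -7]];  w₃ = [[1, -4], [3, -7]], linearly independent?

Write each element as a coordinate vector in ℝ⁴ using {E₁₁, E₁₂, E₂₁, E₂₂}.
Place the vectors as rows of a 3×4 matrix and reduce to echelon form.
The reduction yields 3 nonzero rows, so the rank is 3.
Since rank = 3 (the number of vectors), the set is linearly independent.

linearly independent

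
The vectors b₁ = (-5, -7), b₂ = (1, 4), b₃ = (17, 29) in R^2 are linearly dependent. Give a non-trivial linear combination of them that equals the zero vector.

3b₁ - 2b₂ + b₃ = 0

Set up α₁b₁ + … + α₃b₃ = 0 and solve the homogeneous system.
A generator of the null space is (3, -2, 1).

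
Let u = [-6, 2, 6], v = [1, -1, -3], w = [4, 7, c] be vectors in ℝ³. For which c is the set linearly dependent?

c = 21

The vectors are dependent exactly when the determinant of the matrix with rows u, v, w vanishes.
Expanding, det = 4*c - 84.
This vanishes exactly when c = 21.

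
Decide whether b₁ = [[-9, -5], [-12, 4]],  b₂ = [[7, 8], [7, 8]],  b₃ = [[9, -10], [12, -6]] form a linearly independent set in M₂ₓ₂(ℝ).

linearly independent

Take coordinates with respect to the standard basis {E₁₁, E₁₂, E₂₁, E₂₂}.
Row-reduce the matrix whose columns are b₁, b₂, b₃.
The reduction yields 3 nonzero rows, so the rank is 3.
Since rank = 3 (the number of vectors), the set is linearly independent.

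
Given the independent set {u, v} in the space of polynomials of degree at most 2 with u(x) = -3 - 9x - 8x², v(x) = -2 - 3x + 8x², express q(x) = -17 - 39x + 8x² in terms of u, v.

Take coordinate vectors relative to {1, x, x²}.
Solve the system with u, v as columns and q as the right-hand side.
Back-substitution yields (α₁, α₂) = (3, 4).

q = 3u + 4v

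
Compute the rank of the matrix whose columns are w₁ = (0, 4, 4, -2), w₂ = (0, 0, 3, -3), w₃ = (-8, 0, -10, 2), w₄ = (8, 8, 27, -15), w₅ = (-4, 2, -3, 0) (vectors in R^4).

rank 3

Apply Gaussian elimination to the matrix whose rows are w₁, w₂, w₃, w₄, w₅.
There are 3 pivot columns, so rank = 3.
(With 5 elements in a 4-dimensional space the rank is at most 4.)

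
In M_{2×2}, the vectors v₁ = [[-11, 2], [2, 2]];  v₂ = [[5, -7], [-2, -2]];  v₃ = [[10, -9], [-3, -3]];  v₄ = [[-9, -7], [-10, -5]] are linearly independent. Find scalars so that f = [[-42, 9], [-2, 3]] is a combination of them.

Take coordinate vectors relative to {E₁₁, E₁₂, E₂₁, E₂₂}.
Solve the system with v₁, v₂, v₃, v₄ as columns and f as the right-hand side.
Row-reducing the augmented matrix gives the unique coefficients (c₁, …, c₄) = (3, -4, 2, 1).

f = 3v₁ - 4v₂ + 2v₃ + v₄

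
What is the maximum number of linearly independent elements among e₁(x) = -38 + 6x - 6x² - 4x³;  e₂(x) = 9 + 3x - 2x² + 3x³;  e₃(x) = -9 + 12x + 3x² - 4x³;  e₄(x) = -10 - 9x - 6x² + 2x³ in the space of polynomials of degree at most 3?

Pass to coordinate vectors with respect to the basis {1, x, …, x³}.
Put the 4×4 matrix [e₁|e₂|e₃|e₄] into echelon form.
The echelon form has 3 nonzero rows, so the rank is 3.

3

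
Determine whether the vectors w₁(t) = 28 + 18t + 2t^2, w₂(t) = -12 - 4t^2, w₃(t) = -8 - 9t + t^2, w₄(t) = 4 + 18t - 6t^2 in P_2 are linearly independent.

Write each element as a coordinate vector in ℝ³ using {1, t, t^2}.
There are 4 vectors in a 3-dimensional space, so they cannot be linearly independent.

linearly dependent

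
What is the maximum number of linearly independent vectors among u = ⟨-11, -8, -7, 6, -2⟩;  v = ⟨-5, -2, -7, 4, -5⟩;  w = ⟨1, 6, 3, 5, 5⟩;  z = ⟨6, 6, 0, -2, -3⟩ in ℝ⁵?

3

Form the matrix with u, v, w, z as columns and reduce.
Exactly 3 pivots survive; hence the rank is 3.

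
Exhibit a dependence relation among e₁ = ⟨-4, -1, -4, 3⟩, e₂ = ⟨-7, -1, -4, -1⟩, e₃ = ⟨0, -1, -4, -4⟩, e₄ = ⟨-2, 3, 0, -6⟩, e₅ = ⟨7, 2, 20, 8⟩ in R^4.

3e₁ - e₂ + 3e₃ + e₄ + e₅ = 0

Set up α₁e₁ + … + α₅e₅ = 0 and solve the homogeneous system.
A generator of the null space is (3, -1, 3, 1, 1).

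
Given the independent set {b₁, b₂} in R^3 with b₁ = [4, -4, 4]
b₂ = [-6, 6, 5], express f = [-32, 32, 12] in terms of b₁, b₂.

f = -2b₁ + 4b₂

Set up the augmented matrix [b₁ | b₂ | f] and row-reduce.
Back-substitution yields (a₁, a₂) = (-2, 4).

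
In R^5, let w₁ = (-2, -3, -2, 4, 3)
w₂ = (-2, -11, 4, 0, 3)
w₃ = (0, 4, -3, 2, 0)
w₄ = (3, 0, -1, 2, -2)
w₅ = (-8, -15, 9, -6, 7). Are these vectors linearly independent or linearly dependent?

The matrix [w₁|w₂|w₃|w₄|w₅] has determinant 0.
A zero determinant means the columns are linearly dependent.
Indeed w₁ - w₂ - 2w₃ = 0.

linearly dependent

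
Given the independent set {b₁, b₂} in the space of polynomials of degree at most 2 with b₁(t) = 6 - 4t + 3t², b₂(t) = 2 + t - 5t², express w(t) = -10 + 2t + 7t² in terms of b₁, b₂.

Take coordinate vectors relative to {1, t, t²}.
Set up the augmented matrix [b₁ | b₂ | w] and row-reduce.
Back-substitution yields (α₁, α₂) = (-1, -2).

w = -b₁ - 2b₂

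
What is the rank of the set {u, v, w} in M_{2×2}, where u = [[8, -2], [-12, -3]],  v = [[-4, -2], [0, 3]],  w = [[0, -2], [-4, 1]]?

2

Use coordinates relative to {E₁₁, E₁₂, E₂₁, E₂₂}.
Put the 4×3 matrix [u|v|w] into echelon form.
The echelon form has 2 nonzero rows, so the rank is 2.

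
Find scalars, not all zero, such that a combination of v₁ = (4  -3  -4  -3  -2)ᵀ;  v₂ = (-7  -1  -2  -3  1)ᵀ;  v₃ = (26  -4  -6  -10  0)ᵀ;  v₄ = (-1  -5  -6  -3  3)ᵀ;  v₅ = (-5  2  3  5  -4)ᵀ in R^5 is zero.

Solve the homogeneous system with v₁, v₂, v₃, v₄, v₅ as columns by row-reducing the coefficient matrix.
The free variable yields coefficients (2, -1, -1, -1, -2) (any nonzero multiple also works).

2v₁ - v₂ - v₃ - v₄ - 2v₅ = 0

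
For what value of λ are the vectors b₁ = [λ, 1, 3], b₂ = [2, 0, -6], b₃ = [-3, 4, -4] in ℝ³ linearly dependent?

Place the vectors as rows of a 3×3 matrix; dependence ⇔ determinant zero.
Cofactor expansion gives det = 24*λ + 50.
Solving 24*λ + 50 = 0 yields λ = -25/12.

λ = -25/12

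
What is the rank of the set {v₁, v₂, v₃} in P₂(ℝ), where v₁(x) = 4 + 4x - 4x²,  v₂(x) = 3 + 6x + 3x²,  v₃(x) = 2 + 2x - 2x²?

Pass to coordinate vectors with respect to the basis {1, x, x²}.
Row-reduce the 3×3 matrix with these as rows.
There are 2 pivot columns, so rank = 2.

2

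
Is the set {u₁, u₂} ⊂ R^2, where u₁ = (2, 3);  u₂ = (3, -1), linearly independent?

linearly independent

Row-reduce the matrix whose columns are u₁, u₂.
The reduction yields 2 nonzero rows, so the rank is 2.
Since rank = 2 (the number of vectors), the set is linearly independent.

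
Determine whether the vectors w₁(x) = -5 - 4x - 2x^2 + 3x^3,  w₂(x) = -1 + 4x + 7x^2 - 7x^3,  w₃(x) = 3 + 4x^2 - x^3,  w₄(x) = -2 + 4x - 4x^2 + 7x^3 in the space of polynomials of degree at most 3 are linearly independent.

Write each element as a coordinate vector in ℝ⁴ using {1, x, …, x^3}.
Row-reduce the matrix whose columns are w₁, w₂, w₃, w₄.
The reduction yields 4 nonzero rows, so the rank is 4.
Since rank = 4 (the number of vectors), the set is linearly independent.

linearly independent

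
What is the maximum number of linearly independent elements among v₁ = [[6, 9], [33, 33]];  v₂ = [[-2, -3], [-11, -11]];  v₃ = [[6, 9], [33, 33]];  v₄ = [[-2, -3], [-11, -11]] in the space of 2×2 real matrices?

1

Use coordinates relative to {E₁₁, E₁₂, E₂₁, E₂₂}.
Apply Gaussian elimination to the matrix whose rows are v₁, v₂, v₃, v₄.
There is 1 pivot column, so rank = 1.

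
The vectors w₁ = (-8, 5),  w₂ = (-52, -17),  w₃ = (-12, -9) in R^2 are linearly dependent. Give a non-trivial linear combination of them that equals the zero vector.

Solve the homogeneous system with w₁, w₂, w₃ as columns by row-reducing the coefficient matrix.
One solution (up to scaling) is (2, -1, 3).

2w₁ - w₂ + 3w₃ = 0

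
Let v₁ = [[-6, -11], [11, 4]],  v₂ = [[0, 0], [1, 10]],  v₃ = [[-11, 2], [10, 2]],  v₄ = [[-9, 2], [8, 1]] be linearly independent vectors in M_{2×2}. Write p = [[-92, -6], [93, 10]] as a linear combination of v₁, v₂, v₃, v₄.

p = 2v₁ - v₂ + 4v₃ + 4v₄

Identify each element with its coordinate vector in ℝ⁴ via {E₁₁, E₁₂, E₂₁, E₂₂}.
Since v₁, v₂, v₃, v₄ are independent, the coefficients expressing p are uniquely determined by a linear system.
Back-substitution yields (c₁, …, c₄) = (2, -1, 4, 4).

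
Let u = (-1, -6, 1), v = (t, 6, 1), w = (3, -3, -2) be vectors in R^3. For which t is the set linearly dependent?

The set is linearly dependent precisely when det[u; v; w] = 0.
Cofactor expansion gives det = -15*t - 27.
This vanishes exactly when t = -9/5.

t = -9/5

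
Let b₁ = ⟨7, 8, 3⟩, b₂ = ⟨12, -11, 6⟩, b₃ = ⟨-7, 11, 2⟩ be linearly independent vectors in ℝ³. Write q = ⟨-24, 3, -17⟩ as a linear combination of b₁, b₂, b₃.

Solve the system with b₁, b₂, b₃ as columns and q as the right-hand side.
The system has the unique solution (a₁, a₂, a₃) = (-1, -2, -1).

q = -b₁ - 2b₂ - b₃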